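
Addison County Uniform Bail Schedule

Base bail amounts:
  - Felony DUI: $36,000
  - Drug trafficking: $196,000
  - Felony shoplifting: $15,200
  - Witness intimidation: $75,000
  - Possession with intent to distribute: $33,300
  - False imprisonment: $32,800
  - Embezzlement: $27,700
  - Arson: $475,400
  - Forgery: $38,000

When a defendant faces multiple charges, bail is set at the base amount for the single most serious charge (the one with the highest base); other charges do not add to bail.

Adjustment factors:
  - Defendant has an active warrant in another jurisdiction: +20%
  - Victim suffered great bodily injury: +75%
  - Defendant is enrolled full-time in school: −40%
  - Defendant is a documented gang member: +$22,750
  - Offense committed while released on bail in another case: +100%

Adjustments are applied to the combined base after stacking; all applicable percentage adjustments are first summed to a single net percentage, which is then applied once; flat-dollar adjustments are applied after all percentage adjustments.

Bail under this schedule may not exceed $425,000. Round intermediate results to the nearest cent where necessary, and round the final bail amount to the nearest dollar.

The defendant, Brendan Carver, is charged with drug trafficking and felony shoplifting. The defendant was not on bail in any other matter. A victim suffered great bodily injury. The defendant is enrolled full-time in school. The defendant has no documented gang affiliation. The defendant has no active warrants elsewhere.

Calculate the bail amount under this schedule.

$264,600

Base amounts from the schedule: drug trafficking $196,000; felony shoplifting $15,200.
Stacking rule: use the highest base only. Highest is drug trafficking at $196,000. Combined base = $196,000.
Net percentage adjustment: +75% −40% = +35%. $196,000 × 1.35 = $264,600.
$264,600 is within the $425,000 maximum.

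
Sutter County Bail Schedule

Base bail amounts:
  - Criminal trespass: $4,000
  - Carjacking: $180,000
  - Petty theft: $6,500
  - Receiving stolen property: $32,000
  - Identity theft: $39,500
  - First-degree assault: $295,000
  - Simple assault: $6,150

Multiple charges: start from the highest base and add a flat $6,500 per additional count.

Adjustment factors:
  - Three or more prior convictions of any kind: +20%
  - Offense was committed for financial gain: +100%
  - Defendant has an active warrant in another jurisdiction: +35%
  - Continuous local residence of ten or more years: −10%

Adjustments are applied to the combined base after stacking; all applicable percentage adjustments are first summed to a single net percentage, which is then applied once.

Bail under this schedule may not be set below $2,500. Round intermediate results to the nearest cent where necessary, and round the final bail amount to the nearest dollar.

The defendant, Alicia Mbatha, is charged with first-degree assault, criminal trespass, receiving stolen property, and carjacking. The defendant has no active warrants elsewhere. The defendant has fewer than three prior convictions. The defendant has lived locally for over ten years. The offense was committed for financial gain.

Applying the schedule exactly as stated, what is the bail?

$597,550

Base amounts from the schedule: first-degree assault $295,000; criminal trespass $4,000; receiving stolen property $32,000; carjacking $180,000.
Stacking rule: highest base plus $6,500 per additional charge. Highest is first-degree assault at $295,000; 3 additional charges → +$19,500. Combined base = $314,500.
Net percentage adjustment: +100% −10% = +90%. $314,500 × 1.9 = $597,550.
$597,550 is at or above the $2,500 minimum.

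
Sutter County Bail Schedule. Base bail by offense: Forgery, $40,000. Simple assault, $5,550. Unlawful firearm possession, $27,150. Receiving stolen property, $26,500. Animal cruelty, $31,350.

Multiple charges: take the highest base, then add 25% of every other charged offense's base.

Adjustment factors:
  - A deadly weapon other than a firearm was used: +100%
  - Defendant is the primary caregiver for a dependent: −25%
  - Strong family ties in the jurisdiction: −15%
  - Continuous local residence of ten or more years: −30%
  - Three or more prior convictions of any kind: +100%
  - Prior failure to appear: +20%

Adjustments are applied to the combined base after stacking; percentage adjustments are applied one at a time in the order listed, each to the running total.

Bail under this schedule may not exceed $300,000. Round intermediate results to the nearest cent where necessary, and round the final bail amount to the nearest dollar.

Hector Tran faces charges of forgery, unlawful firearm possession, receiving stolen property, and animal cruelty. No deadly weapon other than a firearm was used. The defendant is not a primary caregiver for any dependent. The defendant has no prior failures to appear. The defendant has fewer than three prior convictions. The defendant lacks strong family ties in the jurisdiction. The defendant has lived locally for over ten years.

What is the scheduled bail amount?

Base amounts from the schedule: forgery $40,000; unlawful firearm possession $27,150; receiving stolen property $26,500; animal cruelty $31,350.
Stacking rule: highest base plus 25% of each additional charge. Highest is forgery at $40,000. Additional: $27,150 × 25% = $6,787.50; $26,500 × 25% = $6,625; $31,350 × 25% = $7,837.50. Combined base = $40,000 + $21,250 = $61,250.
Continuous local residence of ten or more years (−30%): $61,250 × 0.7 = $42,875.
$42,875 is within the $300,000 maximum.

$42,875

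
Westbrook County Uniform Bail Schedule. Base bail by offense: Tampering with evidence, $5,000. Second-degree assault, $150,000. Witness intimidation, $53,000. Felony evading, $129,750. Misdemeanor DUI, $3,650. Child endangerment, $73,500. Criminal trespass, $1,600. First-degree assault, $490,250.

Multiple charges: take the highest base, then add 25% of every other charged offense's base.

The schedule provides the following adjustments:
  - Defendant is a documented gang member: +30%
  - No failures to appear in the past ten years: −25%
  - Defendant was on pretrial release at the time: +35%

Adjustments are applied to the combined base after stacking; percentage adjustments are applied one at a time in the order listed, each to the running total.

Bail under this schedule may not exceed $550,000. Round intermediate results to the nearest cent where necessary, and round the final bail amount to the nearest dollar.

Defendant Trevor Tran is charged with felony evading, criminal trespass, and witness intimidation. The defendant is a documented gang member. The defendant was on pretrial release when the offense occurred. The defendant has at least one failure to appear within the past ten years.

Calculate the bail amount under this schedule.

$251,667

Base amounts from the schedule: felony evading $129,750; criminal trespass $1,600; witness intimidation $53,000.
Stacking rule: highest base plus 25% of each additional charge. Highest is felony evading at $129,750. Additional: $1,600 × 25% = $400; $53,000 × 25% = $13,250. Combined base = $129,750 + $13,650 = $143,400.
Defendant is a documented gang member (+30%): $143,400 × 1.3 = $186,420.
Defendant was on pretrial release at the time (+35%): $186,420 × 1.35 = $251,667.
$251,667 is within the $550,000 maximum.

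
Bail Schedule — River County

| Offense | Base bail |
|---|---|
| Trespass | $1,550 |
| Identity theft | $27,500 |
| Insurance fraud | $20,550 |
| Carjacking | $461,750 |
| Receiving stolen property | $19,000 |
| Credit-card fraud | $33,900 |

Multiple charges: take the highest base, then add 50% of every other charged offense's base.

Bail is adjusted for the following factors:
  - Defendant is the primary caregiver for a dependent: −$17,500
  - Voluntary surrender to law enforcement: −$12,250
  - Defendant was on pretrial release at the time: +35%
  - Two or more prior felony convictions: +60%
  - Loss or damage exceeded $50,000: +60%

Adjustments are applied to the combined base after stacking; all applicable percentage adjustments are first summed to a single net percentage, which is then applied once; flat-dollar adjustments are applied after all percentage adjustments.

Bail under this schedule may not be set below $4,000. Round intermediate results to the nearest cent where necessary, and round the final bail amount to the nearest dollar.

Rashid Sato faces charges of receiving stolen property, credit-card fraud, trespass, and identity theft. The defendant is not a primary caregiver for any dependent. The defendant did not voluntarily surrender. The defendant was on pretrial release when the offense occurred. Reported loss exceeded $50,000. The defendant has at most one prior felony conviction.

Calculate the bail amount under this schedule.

Base amounts from the schedule: receiving stolen property $19,000; credit-card fraud $33,900; trespass $1,550; identity theft $27,500.
Stacking rule: highest base plus 50% of each additional charge. Highest is credit-card fraud at $33,900. Additional: $19,000 × 50% = $9,500; $1,550 × 50% = $775; $27,500 × 50% = $13,750. Combined base = $33,900 + $24,025 = $57,925.
Net percentage adjustment: +35% +60% = +95%. $57,925 × 1.95 = $112,953.75.
$112,953.75 is at or above the $4,000 minimum.
Rounded to the nearest dollar: $112,954.

$112,954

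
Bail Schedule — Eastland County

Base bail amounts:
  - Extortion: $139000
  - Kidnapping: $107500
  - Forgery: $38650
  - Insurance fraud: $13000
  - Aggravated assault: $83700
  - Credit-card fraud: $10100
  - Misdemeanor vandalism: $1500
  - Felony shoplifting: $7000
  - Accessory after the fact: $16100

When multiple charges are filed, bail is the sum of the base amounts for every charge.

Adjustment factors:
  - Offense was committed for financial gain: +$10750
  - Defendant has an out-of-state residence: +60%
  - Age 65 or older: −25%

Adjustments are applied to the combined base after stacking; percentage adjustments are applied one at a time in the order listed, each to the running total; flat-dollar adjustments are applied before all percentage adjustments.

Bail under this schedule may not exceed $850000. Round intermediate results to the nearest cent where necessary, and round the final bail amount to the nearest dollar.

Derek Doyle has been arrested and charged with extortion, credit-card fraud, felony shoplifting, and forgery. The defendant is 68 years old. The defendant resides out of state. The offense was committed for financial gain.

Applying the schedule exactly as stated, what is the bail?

Base amounts from the schedule: extortion $139000; credit-card fraud $10100; felony shoplifting $7000; forgery $38650.
Stacking rule: sum of all bases. $139000 + $10100 + $7000 + $38650 = $194750.
Offense was committed for financial gain (+$10750 flat): $194750 + $10750 = $205500.
Defendant has an out-of-state residence (+60%): $205500 × 1.6 = $328800.
Age 65 or older (−25%): $328800 × 0.75 = $246600.
$246600 is within the $850000 maximum.

$246600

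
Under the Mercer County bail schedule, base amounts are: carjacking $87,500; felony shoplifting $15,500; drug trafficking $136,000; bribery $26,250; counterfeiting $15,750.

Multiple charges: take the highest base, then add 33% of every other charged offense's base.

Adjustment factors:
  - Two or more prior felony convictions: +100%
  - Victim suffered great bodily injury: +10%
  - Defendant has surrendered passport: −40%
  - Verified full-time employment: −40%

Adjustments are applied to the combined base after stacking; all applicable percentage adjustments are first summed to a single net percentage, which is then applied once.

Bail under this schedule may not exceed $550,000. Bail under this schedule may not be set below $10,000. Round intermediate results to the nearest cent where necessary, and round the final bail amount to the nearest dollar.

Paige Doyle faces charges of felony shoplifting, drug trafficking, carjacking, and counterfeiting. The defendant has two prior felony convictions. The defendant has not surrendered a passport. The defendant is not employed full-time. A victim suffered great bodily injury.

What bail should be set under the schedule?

$367,894

Base amounts from the schedule: felony shoplifting $15,500; drug trafficking $136,000; carjacking $87,500; counterfeiting $15,750.
Stacking rule: highest base plus 33% of each additional charge. Highest is drug trafficking at $136,000. Additional: $15,500 × 33% = $5,115; $87,500 × 33% = $28,875; $15,750 × 33% = $5,197.50. Combined base = $136,000 + $39,187.50 = $175,187.50.
Net percentage adjustment: +100% +10% = +110%. $175,187.50 × 2.1 = $367,893.75.
$367,893.75 is within the $550,000 maximum.
$367,893.75 is at or above the $10,000 minimum.
Rounded to the nearest dollar: $367,894.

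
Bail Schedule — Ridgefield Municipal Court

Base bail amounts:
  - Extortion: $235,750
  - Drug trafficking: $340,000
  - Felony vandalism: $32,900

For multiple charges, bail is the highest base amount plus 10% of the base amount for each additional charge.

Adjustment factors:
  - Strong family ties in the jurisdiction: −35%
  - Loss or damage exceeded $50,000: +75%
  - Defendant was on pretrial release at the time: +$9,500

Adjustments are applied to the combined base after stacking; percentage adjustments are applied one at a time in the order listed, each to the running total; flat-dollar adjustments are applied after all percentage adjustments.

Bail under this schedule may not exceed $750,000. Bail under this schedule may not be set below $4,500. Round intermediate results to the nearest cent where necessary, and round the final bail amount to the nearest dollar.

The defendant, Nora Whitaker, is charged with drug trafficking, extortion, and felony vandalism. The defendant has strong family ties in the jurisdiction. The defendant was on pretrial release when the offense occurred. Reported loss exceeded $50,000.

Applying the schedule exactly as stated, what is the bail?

Base amounts from the schedule: drug trafficking $340,000; extortion $235,750; felony vandalism $32,900.
Stacking rule: highest base plus 10% of each additional charge. Highest is drug trafficking at $340,000. Additional: $235,750 × 10% = $23,575; $32,900 × 10% = $3,290. Combined base = $340,000 + $26,865 = $366,865.
Strong family ties in the jurisdiction (−35%): $366,865 × 0.65 = $238,462.25.
Loss or damage exceeded $50,000 (+75%): $238,462.25 × 1.75 = $417,308.94.
Defendant was on pretrial release at the time (+$9,500 flat): $417,308.94 + $9,500 = $426,808.94.
$426,808.94 is within the $750,000 maximum.
$426,808.94 is at or above the $4,500 minimum.
Rounded to the nearest dollar: $426,809.

$426,809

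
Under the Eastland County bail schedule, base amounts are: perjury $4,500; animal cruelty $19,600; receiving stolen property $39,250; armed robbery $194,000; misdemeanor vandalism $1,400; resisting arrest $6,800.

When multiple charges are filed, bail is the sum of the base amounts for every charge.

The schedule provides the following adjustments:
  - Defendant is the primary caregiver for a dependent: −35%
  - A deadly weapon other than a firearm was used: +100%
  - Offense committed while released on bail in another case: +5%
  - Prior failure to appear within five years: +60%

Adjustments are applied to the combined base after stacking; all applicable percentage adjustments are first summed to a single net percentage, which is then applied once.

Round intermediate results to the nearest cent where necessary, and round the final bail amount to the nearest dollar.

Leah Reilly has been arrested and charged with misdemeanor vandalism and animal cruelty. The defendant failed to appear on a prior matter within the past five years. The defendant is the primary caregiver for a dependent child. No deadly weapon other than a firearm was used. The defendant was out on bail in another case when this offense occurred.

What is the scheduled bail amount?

Base amounts from the schedule: misdemeanor vandalism $1,400; animal cruelty $19,600.
Stacking rule: sum of all bases. $1,400 + $19,600 = $21,000.
Net percentage adjustment: −35% +5% +60% = +30%. $21,000 × 1.3 = $27,300.

$27,300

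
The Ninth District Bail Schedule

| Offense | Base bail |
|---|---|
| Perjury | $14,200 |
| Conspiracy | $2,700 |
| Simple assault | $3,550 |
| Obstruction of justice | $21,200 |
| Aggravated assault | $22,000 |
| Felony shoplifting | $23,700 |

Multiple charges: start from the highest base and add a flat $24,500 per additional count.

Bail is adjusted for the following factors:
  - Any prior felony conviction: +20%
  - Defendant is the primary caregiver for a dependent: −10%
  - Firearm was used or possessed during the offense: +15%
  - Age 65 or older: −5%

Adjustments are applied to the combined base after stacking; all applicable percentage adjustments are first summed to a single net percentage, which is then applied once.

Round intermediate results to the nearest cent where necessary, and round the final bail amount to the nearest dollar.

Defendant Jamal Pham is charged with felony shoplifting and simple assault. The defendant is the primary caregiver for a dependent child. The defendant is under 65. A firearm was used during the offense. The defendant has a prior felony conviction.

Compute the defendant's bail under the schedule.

Base amounts from the schedule: felony shoplifting $23,700; simple assault $3,550.
Stacking rule: highest base plus $24,500 per additional charge. Highest is felony shoplifting at $23,700; 1 additional charge → +$24,500. Combined base = $48,200.
Net percentage adjustment: +20% −10% +15% = +25%. $48,200 × 1.25 = $60,250.

$60,250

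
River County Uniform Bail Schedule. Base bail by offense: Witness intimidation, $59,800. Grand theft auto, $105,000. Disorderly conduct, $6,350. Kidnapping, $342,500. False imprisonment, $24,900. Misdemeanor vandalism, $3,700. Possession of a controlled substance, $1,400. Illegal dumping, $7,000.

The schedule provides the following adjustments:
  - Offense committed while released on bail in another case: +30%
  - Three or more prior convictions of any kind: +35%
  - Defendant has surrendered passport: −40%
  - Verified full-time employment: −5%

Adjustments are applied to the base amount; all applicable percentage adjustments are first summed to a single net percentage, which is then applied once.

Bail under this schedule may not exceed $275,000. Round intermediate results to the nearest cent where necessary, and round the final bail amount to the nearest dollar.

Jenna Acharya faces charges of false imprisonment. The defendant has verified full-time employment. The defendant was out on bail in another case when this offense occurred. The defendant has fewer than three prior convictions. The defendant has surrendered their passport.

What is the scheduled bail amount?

Base amounts from the schedule: false imprisonment $24,900.
Single charge. Combined base = $24,900.
Net percentage adjustment: +30% −40% −5% = −15%. $24,900 × 0.85 = $21,165.
$21,165 is within the $275,000 maximum.

$21,165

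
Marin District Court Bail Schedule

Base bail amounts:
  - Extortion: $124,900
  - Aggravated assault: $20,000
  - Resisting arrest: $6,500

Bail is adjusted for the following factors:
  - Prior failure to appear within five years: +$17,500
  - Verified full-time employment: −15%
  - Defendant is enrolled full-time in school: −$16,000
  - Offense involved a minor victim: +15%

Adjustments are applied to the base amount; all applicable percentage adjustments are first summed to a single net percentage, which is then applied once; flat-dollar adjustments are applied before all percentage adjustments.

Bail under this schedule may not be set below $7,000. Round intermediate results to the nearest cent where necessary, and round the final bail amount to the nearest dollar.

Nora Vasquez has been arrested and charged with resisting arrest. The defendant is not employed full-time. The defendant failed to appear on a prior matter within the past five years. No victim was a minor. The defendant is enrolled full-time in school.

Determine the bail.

Base amounts from the schedule: resisting arrest $6,500.
Single charge. Combined base = $6,500.
Prior failure to appear within five years (+$17,500 flat): $6,500 + $17,500 = $24,000.
Defendant is enrolled full-time in school (−$16,000 flat): $24,000 − $16,000 = $8,000.
$8,000 is at or above the $7,000 minimum.

$8,000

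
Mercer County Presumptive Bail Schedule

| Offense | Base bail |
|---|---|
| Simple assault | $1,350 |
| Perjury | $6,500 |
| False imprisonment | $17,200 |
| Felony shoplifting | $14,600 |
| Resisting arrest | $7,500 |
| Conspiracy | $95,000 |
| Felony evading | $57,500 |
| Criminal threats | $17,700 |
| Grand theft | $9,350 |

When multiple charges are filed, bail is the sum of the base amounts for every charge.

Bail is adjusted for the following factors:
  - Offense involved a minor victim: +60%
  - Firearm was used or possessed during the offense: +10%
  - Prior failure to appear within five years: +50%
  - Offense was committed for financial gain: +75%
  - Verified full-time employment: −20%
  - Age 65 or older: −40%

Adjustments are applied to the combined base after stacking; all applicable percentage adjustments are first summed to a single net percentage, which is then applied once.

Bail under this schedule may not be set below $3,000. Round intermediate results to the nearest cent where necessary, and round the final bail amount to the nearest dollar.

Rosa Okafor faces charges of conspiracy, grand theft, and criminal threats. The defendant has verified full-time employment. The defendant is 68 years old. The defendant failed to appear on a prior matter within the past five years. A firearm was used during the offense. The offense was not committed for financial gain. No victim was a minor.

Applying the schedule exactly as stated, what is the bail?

Base amounts from the schedule: conspiracy $95,000; grand theft $9,350; criminal threats $17,700.
Stacking rule: sum of all bases. $95,000 + $9,350 + $17,700 = $122,050.
Net percentage adjustment: +10% +50% −20% −40% = +0%. $122,050 × 1 = $122,050.
$122,050 is at or above the $3,000 minimum.

$122,050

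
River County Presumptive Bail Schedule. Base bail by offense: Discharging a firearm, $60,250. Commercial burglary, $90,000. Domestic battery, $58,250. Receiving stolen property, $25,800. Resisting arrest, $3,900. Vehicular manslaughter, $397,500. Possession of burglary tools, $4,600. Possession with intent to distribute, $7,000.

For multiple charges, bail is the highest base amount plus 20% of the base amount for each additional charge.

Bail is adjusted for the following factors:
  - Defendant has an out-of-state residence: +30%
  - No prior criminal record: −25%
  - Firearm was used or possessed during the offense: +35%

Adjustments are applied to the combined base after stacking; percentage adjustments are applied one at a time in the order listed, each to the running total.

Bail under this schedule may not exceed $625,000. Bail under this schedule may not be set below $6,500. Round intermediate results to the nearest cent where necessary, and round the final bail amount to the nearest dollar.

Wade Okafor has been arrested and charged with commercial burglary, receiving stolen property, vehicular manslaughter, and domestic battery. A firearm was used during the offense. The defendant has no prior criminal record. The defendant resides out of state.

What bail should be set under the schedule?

Base amounts from the schedule: commercial burglary $90,000; receiving stolen property $25,800; vehicular manslaughter $397,500; domestic battery $58,250.
Stacking rule: highest base plus 20% of each additional charge. Highest is vehicular manslaughter at $397,500. Additional: $90,000 × 20% = $18,000; $25,800 × 20% = $5,160; $58,250 × 20% = $11,650. Combined base = $397,500 + $34,810 = $432,310.
Defendant has an out-of-state residence (+30%): $432,310 × 1.3 = $562,003.
No prior criminal record (−25%): $562,003 × 0.75 = $421,502.25.
Firearm was used or possessed during the offense (+35%): $421,502.25 × 1.35 = $569,028.04.
$569,028.04 is within the $625,000 maximum.
$569,028.04 is at or above the $6,500 minimum.
Rounded to the nearest dollar: $569,028.

$569,028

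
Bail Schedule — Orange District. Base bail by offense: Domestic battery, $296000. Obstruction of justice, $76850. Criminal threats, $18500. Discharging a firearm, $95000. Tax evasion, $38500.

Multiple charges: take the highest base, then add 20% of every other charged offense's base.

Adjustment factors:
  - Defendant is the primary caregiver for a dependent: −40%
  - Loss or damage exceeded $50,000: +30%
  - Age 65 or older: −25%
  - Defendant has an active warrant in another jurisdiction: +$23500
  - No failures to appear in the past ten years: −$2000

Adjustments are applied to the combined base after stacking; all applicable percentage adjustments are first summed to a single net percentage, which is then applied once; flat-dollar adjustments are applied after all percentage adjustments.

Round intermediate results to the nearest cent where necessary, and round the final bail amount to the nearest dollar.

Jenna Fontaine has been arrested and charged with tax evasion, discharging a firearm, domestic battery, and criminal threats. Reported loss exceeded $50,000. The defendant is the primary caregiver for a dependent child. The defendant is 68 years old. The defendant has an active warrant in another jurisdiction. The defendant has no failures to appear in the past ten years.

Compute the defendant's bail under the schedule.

Base amounts from the schedule: tax evasion $38500; discharging a firearm $95000; domestic battery $296000; criminal threats $18500.
Stacking rule: highest base plus 20% of each additional charge. Highest is domestic battery at $296000. Additional: $38500 × 20% = $7700; $95000 × 20% = $19000; $18500 × 20% = $3700. Combined base = $296000 + $30400 = $326400.
Net percentage adjustment: −40% +30% −25% = −35%. $326400 × 0.65 = $212160.
Defendant has an active warrant in another jurisdiction (+$23500 flat): $212160 + $23500 = $235660.
No failures to appear in the past ten years (−$2000 flat): $235660 − $2000 = $233660.

$233660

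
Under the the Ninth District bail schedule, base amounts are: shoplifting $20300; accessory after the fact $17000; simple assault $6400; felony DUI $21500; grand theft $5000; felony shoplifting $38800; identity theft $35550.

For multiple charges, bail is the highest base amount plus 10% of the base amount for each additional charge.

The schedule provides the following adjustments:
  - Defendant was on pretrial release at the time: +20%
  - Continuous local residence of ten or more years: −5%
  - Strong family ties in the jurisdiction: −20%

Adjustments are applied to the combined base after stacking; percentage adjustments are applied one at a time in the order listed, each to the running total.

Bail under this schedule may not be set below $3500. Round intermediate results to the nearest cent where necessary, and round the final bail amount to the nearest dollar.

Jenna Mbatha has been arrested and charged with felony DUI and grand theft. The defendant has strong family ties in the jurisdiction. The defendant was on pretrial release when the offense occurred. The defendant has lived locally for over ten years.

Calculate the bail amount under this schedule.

$20064

Base amounts from the schedule: felony DUI $21500; grand theft $5000.
Stacking rule: highest base plus 10% of each additional charge. Highest is felony DUI at $21500. Additional: $5000 × 10% = $500. Combined base = $21500 + $500 = $22000.
Defendant was on pretrial release at the time (+20%): $22000 × 1.2 = $26400.
Continuous local residence of ten or more years (−5%): $26400 × 0.95 = $25080.
Strong family ties in the jurisdiction (−20%): $25080 × 0.8 = $20064.
$20064 is at or above the $3500 minimum.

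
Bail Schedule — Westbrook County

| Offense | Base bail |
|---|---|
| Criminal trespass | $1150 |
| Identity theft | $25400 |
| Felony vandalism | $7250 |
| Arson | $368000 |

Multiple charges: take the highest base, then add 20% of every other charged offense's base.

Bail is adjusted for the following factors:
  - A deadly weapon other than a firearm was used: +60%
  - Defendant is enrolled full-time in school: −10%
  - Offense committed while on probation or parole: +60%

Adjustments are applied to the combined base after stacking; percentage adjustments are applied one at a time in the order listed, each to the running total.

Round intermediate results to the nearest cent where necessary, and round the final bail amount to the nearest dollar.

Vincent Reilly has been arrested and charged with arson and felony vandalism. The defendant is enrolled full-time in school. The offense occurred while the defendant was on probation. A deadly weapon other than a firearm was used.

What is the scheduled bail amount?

Base amounts from the schedule: arson $368000; felony vandalism $7250.
Stacking rule: highest base plus 20% of each additional charge. Highest is arson at $368000. Additional: $7250 × 20% = $1450. Combined base = $368000 + $1450 = $369450.
A deadly weapon other than a firearm was used (+60%): $369450 × 1.6 = $591120.
Defendant is enrolled full-time in school (−10%): $591120 × 0.9 = $532008.
Offense committed while on probation or parole (+60%): $532008 × 1.6 = $851212.80.
Rounded to the nearest dollar: $851213.

$851213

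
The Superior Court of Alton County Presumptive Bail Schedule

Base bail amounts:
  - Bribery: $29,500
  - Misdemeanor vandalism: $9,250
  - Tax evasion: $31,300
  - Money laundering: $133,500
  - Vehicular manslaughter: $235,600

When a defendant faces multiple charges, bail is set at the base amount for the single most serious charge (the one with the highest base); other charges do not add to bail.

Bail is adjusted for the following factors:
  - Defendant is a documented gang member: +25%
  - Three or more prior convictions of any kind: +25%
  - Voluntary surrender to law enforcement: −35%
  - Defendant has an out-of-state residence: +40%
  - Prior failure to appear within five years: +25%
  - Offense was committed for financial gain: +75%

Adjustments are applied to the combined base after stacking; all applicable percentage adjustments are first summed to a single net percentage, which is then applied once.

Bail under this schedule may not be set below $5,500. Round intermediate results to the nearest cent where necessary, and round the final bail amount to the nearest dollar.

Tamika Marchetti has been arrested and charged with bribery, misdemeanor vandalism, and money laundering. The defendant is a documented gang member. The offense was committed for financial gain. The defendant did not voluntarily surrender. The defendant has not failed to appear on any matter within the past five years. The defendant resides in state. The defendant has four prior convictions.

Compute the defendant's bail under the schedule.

Base amounts from the schedule: bribery $29,500; misdemeanor vandalism $9,250; money laundering $133,500.
Stacking rule: use the highest base only. Highest is money laundering at $133,500. Combined base = $133,500.
Net percentage adjustment: +25% +25% +75% = +125%. $133,500 × 2.25 = $300,375.
$300,375 is at or above the $5,500 minimum.

$300,375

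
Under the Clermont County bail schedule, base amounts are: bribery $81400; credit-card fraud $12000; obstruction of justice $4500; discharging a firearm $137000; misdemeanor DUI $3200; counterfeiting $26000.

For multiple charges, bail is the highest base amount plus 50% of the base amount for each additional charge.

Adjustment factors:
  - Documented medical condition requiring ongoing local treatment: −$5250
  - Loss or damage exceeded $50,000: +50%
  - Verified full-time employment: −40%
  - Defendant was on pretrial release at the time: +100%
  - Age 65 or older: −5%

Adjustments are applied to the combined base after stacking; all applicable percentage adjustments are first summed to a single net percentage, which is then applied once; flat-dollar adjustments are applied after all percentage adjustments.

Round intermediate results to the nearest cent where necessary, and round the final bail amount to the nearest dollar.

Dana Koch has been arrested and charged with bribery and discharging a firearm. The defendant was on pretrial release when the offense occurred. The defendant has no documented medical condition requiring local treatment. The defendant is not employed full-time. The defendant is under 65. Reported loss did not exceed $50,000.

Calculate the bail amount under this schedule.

Base amounts from the schedule: bribery $81400; discharging a firearm $137000.
Stacking rule: highest base plus 50% of each additional charge. Highest is discharging a firearm at $137000. Additional: $81400 × 50% = $40700. Combined base = $137000 + $40700 = $177700.
Defendant was on pretrial release at the time (+100%): $177700 × 2 = $355400.

$355400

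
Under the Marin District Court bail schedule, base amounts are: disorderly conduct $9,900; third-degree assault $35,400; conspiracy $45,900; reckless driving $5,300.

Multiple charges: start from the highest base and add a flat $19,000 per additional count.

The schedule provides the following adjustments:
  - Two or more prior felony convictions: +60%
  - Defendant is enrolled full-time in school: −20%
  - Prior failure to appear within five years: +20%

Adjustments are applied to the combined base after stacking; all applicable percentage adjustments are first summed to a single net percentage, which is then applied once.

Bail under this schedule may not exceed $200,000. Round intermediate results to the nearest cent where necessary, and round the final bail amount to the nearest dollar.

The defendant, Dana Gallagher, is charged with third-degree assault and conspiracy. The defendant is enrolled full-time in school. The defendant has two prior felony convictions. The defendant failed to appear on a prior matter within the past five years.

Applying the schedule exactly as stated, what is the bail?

Base amounts from the schedule: third-degree assault $35,400; conspiracy $45,900.
Stacking rule: highest base plus $19,000 per additional charge. Highest is conspiracy at $45,900; 1 additional charge → +$19,000. Combined base = $64,900.
Net percentage adjustment: +60% −20% +20% = +60%. $64,900 × 1.6 = $103,840.
$103,840 is within the $200,000 maximum.

$103,840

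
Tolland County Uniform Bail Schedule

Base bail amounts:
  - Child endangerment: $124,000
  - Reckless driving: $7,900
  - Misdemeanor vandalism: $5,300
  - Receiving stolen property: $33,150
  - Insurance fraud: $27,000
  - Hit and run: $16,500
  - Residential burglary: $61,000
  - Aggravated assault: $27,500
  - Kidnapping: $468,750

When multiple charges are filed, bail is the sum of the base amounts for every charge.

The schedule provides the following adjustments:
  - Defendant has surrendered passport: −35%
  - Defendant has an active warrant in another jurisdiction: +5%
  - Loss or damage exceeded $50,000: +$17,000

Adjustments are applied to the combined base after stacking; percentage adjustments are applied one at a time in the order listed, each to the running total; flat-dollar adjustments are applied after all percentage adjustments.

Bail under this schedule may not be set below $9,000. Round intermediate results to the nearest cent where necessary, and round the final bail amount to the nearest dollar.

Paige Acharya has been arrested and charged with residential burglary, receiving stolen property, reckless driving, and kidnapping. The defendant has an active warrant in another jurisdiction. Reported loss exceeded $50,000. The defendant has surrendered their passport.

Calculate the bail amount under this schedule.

Base amounts from the schedule: residential burglary $61,000; receiving stolen property $33,150; reckless driving $7,900; kidnapping $468,750.
Stacking rule: sum of all bases. $61,000 + $33,150 + $7,900 + $468,750 = $570,800.
Defendant has surrendered passport (−35%): $570,800 × 0.65 = $371,020.
Defendant has an active warrant in another jurisdiction (+5%): $371,020 × 1.05 = $389,571.
Loss or damage exceeded $50,000 (+$17,000 flat): $389,571 + $17,000 = $406,571.
$406,571 is at or above the $9,000 minimum.

$406,571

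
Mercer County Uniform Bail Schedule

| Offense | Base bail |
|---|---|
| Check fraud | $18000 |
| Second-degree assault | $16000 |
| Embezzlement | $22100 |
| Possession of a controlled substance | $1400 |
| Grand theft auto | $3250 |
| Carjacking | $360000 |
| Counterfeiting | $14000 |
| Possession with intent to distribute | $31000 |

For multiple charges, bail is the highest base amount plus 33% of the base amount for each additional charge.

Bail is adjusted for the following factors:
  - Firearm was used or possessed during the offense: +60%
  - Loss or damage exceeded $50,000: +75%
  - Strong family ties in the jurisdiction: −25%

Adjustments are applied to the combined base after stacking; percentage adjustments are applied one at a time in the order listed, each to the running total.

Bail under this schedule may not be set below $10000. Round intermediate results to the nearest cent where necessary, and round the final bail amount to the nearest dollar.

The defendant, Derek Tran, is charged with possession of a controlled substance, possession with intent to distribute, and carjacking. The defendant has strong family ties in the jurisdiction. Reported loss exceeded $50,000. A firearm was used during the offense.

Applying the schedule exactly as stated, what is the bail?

$778453

Base amounts from the schedule: possession of a controlled substance $1400; possession with intent to distribute $31000; carjacking $360000.
Stacking rule: highest base plus 33% of each additional charge. Highest is carjacking at $360000. Additional: $1400 × 33% = $462; $31000 × 33% = $10230. Combined base = $360000 + $10692 = $370692.
Firearm was used or possessed during the offense (+60%): $370692 × 1.6 = $593107.20.
Loss or damage exceeded $50,000 (+75%): $593107.20 × 1.75 = $1037937.60.
Strong family ties in the jurisdiction (−25%): $1037937.60 × 0.75 = $778453.20.
$778453.20 is at or above the $10000 minimum.
Rounded to the nearest dollar: $778453.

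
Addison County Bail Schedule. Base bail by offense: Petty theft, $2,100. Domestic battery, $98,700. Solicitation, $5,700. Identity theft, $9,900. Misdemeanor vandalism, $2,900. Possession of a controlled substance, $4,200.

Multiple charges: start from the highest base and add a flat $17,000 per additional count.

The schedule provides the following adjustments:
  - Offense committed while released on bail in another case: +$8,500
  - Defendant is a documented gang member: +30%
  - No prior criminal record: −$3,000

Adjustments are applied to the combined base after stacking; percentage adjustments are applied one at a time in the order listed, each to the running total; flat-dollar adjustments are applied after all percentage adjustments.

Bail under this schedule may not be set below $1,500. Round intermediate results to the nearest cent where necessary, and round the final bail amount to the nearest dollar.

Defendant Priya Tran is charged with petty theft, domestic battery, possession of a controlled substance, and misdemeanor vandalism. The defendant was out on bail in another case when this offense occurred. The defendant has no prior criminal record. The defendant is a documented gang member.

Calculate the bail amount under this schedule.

Base amounts from the schedule: petty theft $2,100; domestic battery $98,700; possession of a controlled substance $4,200; misdemeanor vandalism $2,900.
Stacking rule: highest base plus $17,000 per additional charge. Highest is domestic battery at $98,700; 3 additional charges → +$51,000. Combined base = $149,700.
Defendant is a documented gang member (+30%): $149,700 × 1.3 = $194,610.
Offense committed while released on bail in another case (+$8,500 flat): $194,610 + $8,500 = $203,110.
No prior criminal record (−$3,000 flat): $203,110 − $3,000 = $200,110.
$200,110 is at or above the $1,500 minimum.

$200,110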